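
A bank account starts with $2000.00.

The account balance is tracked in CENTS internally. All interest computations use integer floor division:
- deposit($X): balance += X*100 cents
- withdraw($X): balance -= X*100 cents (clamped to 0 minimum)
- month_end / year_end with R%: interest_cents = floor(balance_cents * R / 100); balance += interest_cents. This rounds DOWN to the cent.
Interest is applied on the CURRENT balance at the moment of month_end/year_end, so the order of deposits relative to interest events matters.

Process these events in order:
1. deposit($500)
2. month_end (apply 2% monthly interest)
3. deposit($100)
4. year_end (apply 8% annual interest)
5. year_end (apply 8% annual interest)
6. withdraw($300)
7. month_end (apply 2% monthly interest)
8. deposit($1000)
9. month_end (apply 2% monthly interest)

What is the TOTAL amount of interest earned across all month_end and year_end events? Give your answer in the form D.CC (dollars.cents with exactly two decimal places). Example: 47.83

After 1 (deposit($500)): balance=$2500.00 total_interest=$0.00
After 2 (month_end (apply 2% monthly interest)): balance=$2550.00 total_interest=$50.00
After 3 (deposit($100)): balance=$2650.00 total_interest=$50.00
After 4 (year_end (apply 8% annual interest)): balance=$2862.00 total_interest=$262.00
After 5 (year_end (apply 8% annual interest)): balance=$3090.96 total_interest=$490.96
After 6 (withdraw($300)): balance=$2790.96 total_interest=$490.96
After 7 (month_end (apply 2% monthly interest)): balance=$2846.77 total_interest=$546.77
After 8 (deposit($1000)): balance=$3846.77 total_interest=$546.77
After 9 (month_end (apply 2% monthly interest)): balance=$3923.70 total_interest=$623.70

Answer: 623.70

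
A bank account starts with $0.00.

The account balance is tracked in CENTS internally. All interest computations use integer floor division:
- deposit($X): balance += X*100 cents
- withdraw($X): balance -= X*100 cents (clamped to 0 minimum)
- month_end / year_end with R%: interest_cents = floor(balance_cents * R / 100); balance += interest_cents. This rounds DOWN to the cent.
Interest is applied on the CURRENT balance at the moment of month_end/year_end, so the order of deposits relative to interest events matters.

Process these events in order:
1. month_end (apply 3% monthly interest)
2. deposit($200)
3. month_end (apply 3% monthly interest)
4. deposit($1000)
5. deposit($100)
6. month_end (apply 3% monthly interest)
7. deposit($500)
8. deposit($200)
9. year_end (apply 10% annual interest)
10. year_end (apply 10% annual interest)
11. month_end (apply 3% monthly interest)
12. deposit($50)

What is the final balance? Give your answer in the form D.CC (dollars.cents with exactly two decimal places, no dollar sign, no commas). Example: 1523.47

After 1 (month_end (apply 3% monthly interest)): balance=$0.00 total_interest=$0.00
After 2 (deposit($200)): balance=$200.00 total_interest=$0.00
After 3 (month_end (apply 3% monthly interest)): balance=$206.00 total_interest=$6.00
After 4 (deposit($1000)): balance=$1206.00 total_interest=$6.00
After 5 (deposit($100)): balance=$1306.00 total_interest=$6.00
After 6 (month_end (apply 3% monthly interest)): balance=$1345.18 total_interest=$45.18
After 7 (deposit($500)): balance=$1845.18 total_interest=$45.18
After 8 (deposit($200)): balance=$2045.18 total_interest=$45.18
After 9 (year_end (apply 10% annual interest)): balance=$2249.69 total_interest=$249.69
After 10 (year_end (apply 10% annual interest)): balance=$2474.65 total_interest=$474.65
After 11 (month_end (apply 3% monthly interest)): balance=$2548.88 total_interest=$548.88
After 12 (deposit($50)): balance=$2598.88 total_interest=$548.88

Answer: 2598.88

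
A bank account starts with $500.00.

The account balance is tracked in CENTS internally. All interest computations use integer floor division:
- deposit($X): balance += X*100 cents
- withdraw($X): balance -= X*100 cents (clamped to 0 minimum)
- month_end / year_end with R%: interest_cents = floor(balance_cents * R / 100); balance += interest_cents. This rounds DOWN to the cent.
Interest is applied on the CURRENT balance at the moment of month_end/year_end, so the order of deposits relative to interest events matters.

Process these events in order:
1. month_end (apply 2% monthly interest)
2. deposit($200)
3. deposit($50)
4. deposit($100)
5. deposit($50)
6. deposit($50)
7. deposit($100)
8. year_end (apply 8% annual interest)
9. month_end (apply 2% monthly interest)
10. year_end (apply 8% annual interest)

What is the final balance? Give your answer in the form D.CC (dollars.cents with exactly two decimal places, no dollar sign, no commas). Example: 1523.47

After 1 (month_end (apply 2% monthly interest)): balance=$510.00 total_interest=$10.00
After 2 (deposit($200)): balance=$710.00 total_interest=$10.00
After 3 (deposit($50)): balance=$760.00 total_interest=$10.00
After 4 (deposit($100)): balance=$860.00 total_interest=$10.00
After 5 (deposit($50)): balance=$910.00 total_interest=$10.00
After 6 (deposit($50)): balance=$960.00 total_interest=$10.00
After 7 (deposit($100)): balance=$1060.00 total_interest=$10.00
After 8 (year_end (apply 8% annual interest)): balance=$1144.80 total_interest=$94.80
After 9 (month_end (apply 2% monthly interest)): balance=$1167.69 total_interest=$117.69
After 10 (year_end (apply 8% annual interest)): balance=$1261.10 total_interest=$211.10

Answer: 1261.10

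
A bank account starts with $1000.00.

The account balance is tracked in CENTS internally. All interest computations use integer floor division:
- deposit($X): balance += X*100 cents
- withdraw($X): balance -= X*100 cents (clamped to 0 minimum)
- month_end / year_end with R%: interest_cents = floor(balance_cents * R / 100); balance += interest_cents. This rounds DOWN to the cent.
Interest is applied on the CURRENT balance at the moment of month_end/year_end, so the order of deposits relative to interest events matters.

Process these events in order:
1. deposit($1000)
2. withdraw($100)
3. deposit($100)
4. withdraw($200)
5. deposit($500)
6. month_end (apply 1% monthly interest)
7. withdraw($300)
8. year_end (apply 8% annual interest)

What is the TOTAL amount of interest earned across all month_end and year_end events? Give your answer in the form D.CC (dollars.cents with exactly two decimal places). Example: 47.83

After 1 (deposit($1000)): balance=$2000.00 total_interest=$0.00
After 2 (withdraw($100)): balance=$1900.00 total_interest=$0.00
After 3 (deposit($100)): balance=$2000.00 total_interest=$0.00
After 4 (withdraw($200)): balance=$1800.00 total_interest=$0.00
After 5 (deposit($500)): balance=$2300.00 total_interest=$0.00
After 6 (month_end (apply 1% monthly interest)): balance=$2323.00 total_interest=$23.00
After 7 (withdraw($300)): balance=$2023.00 total_interest=$23.00
After 8 (year_end (apply 8% annual interest)): balance=$2184.84 total_interest=$184.84

Answer: 184.84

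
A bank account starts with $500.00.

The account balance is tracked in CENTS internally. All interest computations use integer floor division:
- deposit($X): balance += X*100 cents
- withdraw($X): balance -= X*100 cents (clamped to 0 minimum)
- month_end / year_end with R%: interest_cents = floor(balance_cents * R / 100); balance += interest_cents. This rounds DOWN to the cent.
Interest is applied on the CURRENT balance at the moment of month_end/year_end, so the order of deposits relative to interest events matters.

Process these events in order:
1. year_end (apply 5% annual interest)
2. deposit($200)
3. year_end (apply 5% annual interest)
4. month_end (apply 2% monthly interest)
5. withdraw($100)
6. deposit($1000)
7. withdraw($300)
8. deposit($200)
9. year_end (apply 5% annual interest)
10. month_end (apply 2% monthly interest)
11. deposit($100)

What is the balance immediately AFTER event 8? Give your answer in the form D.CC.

Answer: 1576.47

Derivation:
After 1 (year_end (apply 5% annual interest)): balance=$525.00 total_interest=$25.00
After 2 (deposit($200)): balance=$725.00 total_interest=$25.00
After 3 (year_end (apply 5% annual interest)): balance=$761.25 total_interest=$61.25
After 4 (month_end (apply 2% monthly interest)): balance=$776.47 total_interest=$76.47
After 5 (withdraw($100)): balance=$676.47 total_interest=$76.47
After 6 (deposit($1000)): balance=$1676.47 total_interest=$76.47
After 7 (withdraw($300)): balance=$1376.47 total_interest=$76.47
After 8 (deposit($200)): balance=$1576.47 total_interest=$76.47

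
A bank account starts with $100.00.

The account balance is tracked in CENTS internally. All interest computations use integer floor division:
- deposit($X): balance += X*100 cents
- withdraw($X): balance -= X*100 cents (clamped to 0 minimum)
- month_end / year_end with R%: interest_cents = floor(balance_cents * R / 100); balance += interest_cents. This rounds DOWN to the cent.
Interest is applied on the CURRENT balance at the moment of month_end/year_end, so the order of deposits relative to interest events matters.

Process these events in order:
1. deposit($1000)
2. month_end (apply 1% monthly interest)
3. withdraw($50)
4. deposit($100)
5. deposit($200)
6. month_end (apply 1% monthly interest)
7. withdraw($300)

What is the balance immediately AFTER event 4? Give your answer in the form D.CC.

Answer: 1161.00

Derivation:
After 1 (deposit($1000)): balance=$1100.00 total_interest=$0.00
After 2 (month_end (apply 1% monthly interest)): balance=$1111.00 total_interest=$11.00
After 3 (withdraw($50)): balance=$1061.00 total_interest=$11.00
After 4 (deposit($100)): balance=$1161.00 total_interest=$11.00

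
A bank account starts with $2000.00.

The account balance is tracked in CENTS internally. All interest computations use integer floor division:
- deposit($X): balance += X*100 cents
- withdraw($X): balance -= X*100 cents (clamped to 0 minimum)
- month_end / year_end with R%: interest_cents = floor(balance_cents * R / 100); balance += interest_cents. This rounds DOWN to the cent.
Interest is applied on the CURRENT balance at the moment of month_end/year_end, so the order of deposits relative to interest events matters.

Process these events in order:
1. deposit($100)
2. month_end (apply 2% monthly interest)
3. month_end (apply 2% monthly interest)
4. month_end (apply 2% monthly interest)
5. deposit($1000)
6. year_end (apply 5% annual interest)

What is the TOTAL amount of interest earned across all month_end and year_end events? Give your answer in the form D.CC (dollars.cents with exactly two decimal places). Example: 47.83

Answer: 289.95

Derivation:
After 1 (deposit($100)): balance=$2100.00 total_interest=$0.00
After 2 (month_end (apply 2% monthly interest)): balance=$2142.00 total_interest=$42.00
After 3 (month_end (apply 2% monthly interest)): balance=$2184.84 total_interest=$84.84
After 4 (month_end (apply 2% monthly interest)): balance=$2228.53 total_interest=$128.53
After 5 (deposit($1000)): balance=$3228.53 total_interest=$128.53
After 6 (year_end (apply 5% annual interest)): balance=$3389.95 total_interest=$289.95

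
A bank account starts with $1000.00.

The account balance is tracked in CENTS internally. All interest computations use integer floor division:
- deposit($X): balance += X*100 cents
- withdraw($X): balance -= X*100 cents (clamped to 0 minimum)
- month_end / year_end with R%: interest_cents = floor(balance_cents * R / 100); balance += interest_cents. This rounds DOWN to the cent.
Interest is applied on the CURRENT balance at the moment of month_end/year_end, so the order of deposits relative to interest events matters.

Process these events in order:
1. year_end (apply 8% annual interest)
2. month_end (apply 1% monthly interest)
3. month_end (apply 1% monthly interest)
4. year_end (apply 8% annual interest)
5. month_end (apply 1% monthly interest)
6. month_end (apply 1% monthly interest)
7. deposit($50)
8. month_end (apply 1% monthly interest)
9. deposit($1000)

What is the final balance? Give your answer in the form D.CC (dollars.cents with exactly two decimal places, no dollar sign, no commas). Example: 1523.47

Answer: 2276.36

Derivation:
After 1 (year_end (apply 8% annual interest)): balance=$1080.00 total_interest=$80.00
After 2 (month_end (apply 1% monthly interest)): balance=$1090.80 total_interest=$90.80
After 3 (month_end (apply 1% monthly interest)): balance=$1101.70 total_interest=$101.70
After 4 (year_end (apply 8% annual interest)): balance=$1189.83 total_interest=$189.83
After 5 (month_end (apply 1% monthly interest)): balance=$1201.72 total_interest=$201.72
After 6 (month_end (apply 1% monthly interest)): balance=$1213.73 total_interest=$213.73
After 7 (deposit($50)): balance=$1263.73 total_interest=$213.73
After 8 (month_end (apply 1% monthly interest)): balance=$1276.36 total_interest=$226.36
After 9 (deposit($1000)): balance=$2276.36 total_interest=$226.36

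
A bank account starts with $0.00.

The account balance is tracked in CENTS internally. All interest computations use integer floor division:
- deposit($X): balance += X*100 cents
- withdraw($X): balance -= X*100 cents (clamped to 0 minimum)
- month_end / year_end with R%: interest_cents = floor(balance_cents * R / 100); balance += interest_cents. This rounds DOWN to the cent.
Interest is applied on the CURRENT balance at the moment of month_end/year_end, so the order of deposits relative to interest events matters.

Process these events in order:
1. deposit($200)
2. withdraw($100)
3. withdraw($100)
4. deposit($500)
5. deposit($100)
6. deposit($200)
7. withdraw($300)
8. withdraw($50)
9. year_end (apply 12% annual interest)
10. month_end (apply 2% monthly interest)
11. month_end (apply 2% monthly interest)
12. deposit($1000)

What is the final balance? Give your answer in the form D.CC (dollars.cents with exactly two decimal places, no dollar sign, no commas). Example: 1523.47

After 1 (deposit($200)): balance=$200.00 total_interest=$0.00
After 2 (withdraw($100)): balance=$100.00 total_interest=$0.00
After 3 (withdraw($100)): balance=$0.00 total_interest=$0.00
After 4 (deposit($500)): balance=$500.00 total_interest=$0.00
After 5 (deposit($100)): balance=$600.00 total_interest=$0.00
After 6 (deposit($200)): balance=$800.00 total_interest=$0.00
After 7 (withdraw($300)): balance=$500.00 total_interest=$0.00
After 8 (withdraw($50)): balance=$450.00 total_interest=$0.00
After 9 (year_end (apply 12% annual interest)): balance=$504.00 total_interest=$54.00
After 10 (month_end (apply 2% monthly interest)): balance=$514.08 total_interest=$64.08
After 11 (month_end (apply 2% monthly interest)): balance=$524.36 total_interest=$74.36
After 12 (deposit($1000)): balance=$1524.36 total_interest=$74.36

Answer: 1524.36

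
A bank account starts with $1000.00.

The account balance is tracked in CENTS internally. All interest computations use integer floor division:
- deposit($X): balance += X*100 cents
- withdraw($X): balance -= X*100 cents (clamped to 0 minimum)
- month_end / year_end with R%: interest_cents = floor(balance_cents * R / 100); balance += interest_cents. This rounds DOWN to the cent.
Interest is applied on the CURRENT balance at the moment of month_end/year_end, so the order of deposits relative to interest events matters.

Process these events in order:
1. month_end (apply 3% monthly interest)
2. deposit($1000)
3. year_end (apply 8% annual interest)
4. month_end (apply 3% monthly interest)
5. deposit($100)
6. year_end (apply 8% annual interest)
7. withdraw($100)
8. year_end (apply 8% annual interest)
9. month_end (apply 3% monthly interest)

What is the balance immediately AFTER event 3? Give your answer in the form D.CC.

Answer: 2192.40

Derivation:
After 1 (month_end (apply 3% monthly interest)): balance=$1030.00 total_interest=$30.00
After 2 (deposit($1000)): balance=$2030.00 total_interest=$30.00
After 3 (year_end (apply 8% annual interest)): balance=$2192.40 total_interest=$192.40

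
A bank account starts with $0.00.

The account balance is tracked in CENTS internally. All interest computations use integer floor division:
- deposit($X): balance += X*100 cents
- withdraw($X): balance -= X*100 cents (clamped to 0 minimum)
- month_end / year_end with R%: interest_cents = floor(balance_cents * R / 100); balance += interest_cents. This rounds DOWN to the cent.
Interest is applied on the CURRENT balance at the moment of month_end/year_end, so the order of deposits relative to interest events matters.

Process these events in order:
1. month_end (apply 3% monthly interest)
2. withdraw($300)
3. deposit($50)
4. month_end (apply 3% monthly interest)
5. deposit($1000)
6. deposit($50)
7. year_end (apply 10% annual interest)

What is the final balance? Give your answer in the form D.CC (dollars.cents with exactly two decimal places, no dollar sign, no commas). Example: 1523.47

After 1 (month_end (apply 3% monthly interest)): balance=$0.00 total_interest=$0.00
After 2 (withdraw($300)): balance=$0.00 total_interest=$0.00
After 3 (deposit($50)): balance=$50.00 total_interest=$0.00
After 4 (month_end (apply 3% monthly interest)): balance=$51.50 total_interest=$1.50
After 5 (deposit($1000)): balance=$1051.50 total_interest=$1.50
After 6 (deposit($50)): balance=$1101.50 total_interest=$1.50
After 7 (year_end (apply 10% annual interest)): balance=$1211.65 total_interest=$111.65

Answer: 1211.65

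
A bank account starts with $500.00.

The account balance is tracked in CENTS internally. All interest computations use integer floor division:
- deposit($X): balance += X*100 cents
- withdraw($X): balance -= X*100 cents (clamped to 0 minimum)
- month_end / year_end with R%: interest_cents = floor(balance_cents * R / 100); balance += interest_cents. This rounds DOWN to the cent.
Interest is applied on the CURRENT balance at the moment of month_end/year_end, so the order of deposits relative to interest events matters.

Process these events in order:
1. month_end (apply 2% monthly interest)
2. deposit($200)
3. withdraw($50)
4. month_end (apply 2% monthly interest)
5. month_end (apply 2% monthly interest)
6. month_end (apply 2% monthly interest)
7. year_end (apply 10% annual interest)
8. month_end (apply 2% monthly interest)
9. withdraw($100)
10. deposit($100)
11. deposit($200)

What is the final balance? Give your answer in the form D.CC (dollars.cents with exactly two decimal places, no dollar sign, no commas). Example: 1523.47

Answer: 985.82

Derivation:
After 1 (month_end (apply 2% monthly interest)): balance=$510.00 total_interest=$10.00
After 2 (deposit($200)): balance=$710.00 total_interest=$10.00
After 3 (withdraw($50)): balance=$660.00 total_interest=$10.00
After 4 (month_end (apply 2% monthly interest)): balance=$673.20 total_interest=$23.20
After 5 (month_end (apply 2% monthly interest)): balance=$686.66 total_interest=$36.66
After 6 (month_end (apply 2% monthly interest)): balance=$700.39 total_interest=$50.39
After 7 (year_end (apply 10% annual interest)): balance=$770.42 total_interest=$120.42
After 8 (month_end (apply 2% monthly interest)): balance=$785.82 total_interest=$135.82
After 9 (withdraw($100)): balance=$685.82 total_interest=$135.82
After 10 (deposit($100)): balance=$785.82 total_interest=$135.82
After 11 (deposit($200)): balance=$985.82 total_interest=$135.82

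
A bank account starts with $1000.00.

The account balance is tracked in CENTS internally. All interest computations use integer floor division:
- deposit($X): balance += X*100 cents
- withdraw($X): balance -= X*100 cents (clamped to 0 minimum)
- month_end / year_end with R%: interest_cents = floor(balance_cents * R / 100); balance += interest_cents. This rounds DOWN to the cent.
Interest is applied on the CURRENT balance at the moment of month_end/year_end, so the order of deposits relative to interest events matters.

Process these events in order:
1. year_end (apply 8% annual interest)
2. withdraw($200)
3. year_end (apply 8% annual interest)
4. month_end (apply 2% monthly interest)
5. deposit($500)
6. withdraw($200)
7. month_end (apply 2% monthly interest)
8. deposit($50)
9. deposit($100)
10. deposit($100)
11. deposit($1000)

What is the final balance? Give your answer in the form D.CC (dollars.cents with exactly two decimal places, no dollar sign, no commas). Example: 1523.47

After 1 (year_end (apply 8% annual interest)): balance=$1080.00 total_interest=$80.00
After 2 (withdraw($200)): balance=$880.00 total_interest=$80.00
After 3 (year_end (apply 8% annual interest)): balance=$950.40 total_interest=$150.40
After 4 (month_end (apply 2% monthly interest)): balance=$969.40 total_interest=$169.40
After 5 (deposit($500)): balance=$1469.40 total_interest=$169.40
After 6 (withdraw($200)): balance=$1269.40 total_interest=$169.40
After 7 (month_end (apply 2% monthly interest)): balance=$1294.78 total_interest=$194.78
After 8 (deposit($50)): balance=$1344.78 total_interest=$194.78
After 9 (deposit($100)): balance=$1444.78 total_interest=$194.78
After 10 (deposit($100)): balance=$1544.78 total_interest=$194.78
After 11 (deposit($1000)): balance=$2544.78 total_interest=$194.78

Answer: 2544.78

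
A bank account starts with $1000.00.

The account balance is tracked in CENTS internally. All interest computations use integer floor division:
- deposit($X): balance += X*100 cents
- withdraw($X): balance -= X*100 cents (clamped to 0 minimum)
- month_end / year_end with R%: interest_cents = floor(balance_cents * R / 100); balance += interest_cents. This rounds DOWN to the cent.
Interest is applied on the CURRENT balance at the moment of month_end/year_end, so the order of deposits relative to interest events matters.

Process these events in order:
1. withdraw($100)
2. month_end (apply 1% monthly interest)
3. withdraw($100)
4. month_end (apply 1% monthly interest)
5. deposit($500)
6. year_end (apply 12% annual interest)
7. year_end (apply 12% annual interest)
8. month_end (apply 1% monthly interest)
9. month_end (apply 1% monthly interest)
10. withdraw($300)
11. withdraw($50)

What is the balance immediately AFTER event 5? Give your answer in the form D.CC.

After 1 (withdraw($100)): balance=$900.00 total_interest=$0.00
After 2 (month_end (apply 1% monthly interest)): balance=$909.00 total_interest=$9.00
After 3 (withdraw($100)): balance=$809.00 total_interest=$9.00
After 4 (month_end (apply 1% monthly interest)): balance=$817.09 total_interest=$17.09
After 5 (deposit($500)): balance=$1317.09 total_interest=$17.09

Answer: 1317.09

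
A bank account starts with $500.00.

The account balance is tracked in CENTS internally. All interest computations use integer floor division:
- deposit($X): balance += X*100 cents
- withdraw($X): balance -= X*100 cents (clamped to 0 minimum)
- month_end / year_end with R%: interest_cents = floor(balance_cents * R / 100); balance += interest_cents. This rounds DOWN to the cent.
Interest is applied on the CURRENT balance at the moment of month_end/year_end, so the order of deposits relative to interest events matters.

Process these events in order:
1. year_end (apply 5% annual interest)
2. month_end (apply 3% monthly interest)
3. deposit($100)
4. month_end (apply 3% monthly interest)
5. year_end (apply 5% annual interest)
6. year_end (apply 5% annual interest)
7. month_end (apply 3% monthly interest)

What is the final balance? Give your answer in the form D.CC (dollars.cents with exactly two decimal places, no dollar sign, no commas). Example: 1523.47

After 1 (year_end (apply 5% annual interest)): balance=$525.00 total_interest=$25.00
After 2 (month_end (apply 3% monthly interest)): balance=$540.75 total_interest=$40.75
After 3 (deposit($100)): balance=$640.75 total_interest=$40.75
After 4 (month_end (apply 3% monthly interest)): balance=$659.97 total_interest=$59.97
After 5 (year_end (apply 5% annual interest)): balance=$692.96 total_interest=$92.96
After 6 (year_end (apply 5% annual interest)): balance=$727.60 total_interest=$127.60
After 7 (month_end (apply 3% monthly interest)): balance=$749.42 total_interest=$149.42

Answer: 749.42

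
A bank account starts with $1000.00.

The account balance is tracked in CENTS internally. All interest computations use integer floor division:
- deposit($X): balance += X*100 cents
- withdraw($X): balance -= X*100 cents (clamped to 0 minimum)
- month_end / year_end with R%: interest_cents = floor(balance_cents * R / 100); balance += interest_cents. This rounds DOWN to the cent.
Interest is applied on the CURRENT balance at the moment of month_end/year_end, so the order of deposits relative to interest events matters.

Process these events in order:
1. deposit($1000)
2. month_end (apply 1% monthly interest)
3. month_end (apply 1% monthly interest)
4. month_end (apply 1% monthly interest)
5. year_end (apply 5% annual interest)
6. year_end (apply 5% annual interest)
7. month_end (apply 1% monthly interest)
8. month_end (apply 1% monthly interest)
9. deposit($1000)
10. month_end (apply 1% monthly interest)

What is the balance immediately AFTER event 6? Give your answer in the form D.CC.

Answer: 2271.81

Derivation:
After 1 (deposit($1000)): balance=$2000.00 total_interest=$0.00
After 2 (month_end (apply 1% monthly interest)): balance=$2020.00 total_interest=$20.00
After 3 (month_end (apply 1% monthly interest)): balance=$2040.20 total_interest=$40.20
After 4 (month_end (apply 1% monthly interest)): balance=$2060.60 total_interest=$60.60
After 5 (year_end (apply 5% annual interest)): balance=$2163.63 total_interest=$163.63
After 6 (year_end (apply 5% annual interest)): balance=$2271.81 total_interest=$271.81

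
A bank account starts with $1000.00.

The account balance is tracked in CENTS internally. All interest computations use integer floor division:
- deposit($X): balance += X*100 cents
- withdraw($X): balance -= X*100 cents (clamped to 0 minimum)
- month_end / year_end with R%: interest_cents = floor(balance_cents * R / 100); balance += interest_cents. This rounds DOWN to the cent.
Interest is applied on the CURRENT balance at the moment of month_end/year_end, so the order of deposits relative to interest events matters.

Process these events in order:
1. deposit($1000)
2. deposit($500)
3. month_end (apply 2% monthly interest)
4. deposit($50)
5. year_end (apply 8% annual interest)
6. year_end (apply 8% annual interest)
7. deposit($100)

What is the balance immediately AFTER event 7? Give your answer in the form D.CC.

Answer: 3132.64

Derivation:
After 1 (deposit($1000)): balance=$2000.00 total_interest=$0.00
After 2 (deposit($500)): balance=$2500.00 total_interest=$0.00
After 3 (month_end (apply 2% monthly interest)): balance=$2550.00 total_interest=$50.00
After 4 (deposit($50)): balance=$2600.00 total_interest=$50.00
After 5 (year_end (apply 8% annual interest)): balance=$2808.00 total_interest=$258.00
After 6 (year_end (apply 8% annual interest)): balance=$3032.64 total_interest=$482.64
After 7 (deposit($100)): balance=$3132.64 total_interest=$482.64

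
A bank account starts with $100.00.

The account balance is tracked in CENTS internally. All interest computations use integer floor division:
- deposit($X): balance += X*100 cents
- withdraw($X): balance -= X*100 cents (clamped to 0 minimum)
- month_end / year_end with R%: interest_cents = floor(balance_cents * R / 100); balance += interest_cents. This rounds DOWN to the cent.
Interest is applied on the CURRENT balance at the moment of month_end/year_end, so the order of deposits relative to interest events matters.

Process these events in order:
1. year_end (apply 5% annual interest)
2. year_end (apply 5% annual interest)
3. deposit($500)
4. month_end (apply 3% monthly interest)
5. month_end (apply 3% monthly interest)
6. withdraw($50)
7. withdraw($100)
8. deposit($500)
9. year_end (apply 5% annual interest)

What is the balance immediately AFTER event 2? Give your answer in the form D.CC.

After 1 (year_end (apply 5% annual interest)): balance=$105.00 total_interest=$5.00
After 2 (year_end (apply 5% annual interest)): balance=$110.25 total_interest=$10.25

Answer: 110.25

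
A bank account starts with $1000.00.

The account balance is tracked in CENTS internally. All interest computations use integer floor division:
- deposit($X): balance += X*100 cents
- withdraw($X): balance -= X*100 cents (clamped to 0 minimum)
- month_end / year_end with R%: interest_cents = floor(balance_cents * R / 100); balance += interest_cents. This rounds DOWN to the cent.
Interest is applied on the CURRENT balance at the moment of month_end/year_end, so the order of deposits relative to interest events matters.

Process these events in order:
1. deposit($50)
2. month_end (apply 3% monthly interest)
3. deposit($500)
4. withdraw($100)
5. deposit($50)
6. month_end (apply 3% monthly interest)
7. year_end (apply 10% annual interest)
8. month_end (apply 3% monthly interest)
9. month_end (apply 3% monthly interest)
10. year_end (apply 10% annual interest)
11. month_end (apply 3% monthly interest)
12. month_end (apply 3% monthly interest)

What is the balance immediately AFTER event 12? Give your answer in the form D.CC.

After 1 (deposit($50)): balance=$1050.00 total_interest=$0.00
After 2 (month_end (apply 3% monthly interest)): balance=$1081.50 total_interest=$31.50
After 3 (deposit($500)): balance=$1581.50 total_interest=$31.50
After 4 (withdraw($100)): balance=$1481.50 total_interest=$31.50
After 5 (deposit($50)): balance=$1531.50 total_interest=$31.50
After 6 (month_end (apply 3% monthly interest)): balance=$1577.44 total_interest=$77.44
After 7 (year_end (apply 10% annual interest)): balance=$1735.18 total_interest=$235.18
After 8 (month_end (apply 3% monthly interest)): balance=$1787.23 total_interest=$287.23
After 9 (month_end (apply 3% monthly interest)): balance=$1840.84 total_interest=$340.84
After 10 (year_end (apply 10% annual interest)): balance=$2024.92 total_interest=$524.92
After 11 (month_end (apply 3% monthly interest)): balance=$2085.66 total_interest=$585.66
After 12 (month_end (apply 3% monthly interest)): balance=$2148.22 total_interest=$648.22

Answer: 2148.22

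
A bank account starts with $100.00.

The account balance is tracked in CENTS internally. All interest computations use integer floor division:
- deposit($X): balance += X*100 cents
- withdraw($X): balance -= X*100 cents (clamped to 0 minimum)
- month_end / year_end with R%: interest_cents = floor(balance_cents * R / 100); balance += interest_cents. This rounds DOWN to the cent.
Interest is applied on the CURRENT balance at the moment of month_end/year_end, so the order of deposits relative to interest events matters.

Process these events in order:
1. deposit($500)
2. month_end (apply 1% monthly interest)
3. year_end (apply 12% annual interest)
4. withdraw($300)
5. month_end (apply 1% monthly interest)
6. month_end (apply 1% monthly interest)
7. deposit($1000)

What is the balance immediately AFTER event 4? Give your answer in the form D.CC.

Answer: 378.72

Derivation:
After 1 (deposit($500)): balance=$600.00 total_interest=$0.00
After 2 (month_end (apply 1% monthly interest)): balance=$606.00 total_interest=$6.00
After 3 (year_end (apply 12% annual interest)): balance=$678.72 total_interest=$78.72
After 4 (withdraw($300)): balance=$378.72 total_interest=$78.72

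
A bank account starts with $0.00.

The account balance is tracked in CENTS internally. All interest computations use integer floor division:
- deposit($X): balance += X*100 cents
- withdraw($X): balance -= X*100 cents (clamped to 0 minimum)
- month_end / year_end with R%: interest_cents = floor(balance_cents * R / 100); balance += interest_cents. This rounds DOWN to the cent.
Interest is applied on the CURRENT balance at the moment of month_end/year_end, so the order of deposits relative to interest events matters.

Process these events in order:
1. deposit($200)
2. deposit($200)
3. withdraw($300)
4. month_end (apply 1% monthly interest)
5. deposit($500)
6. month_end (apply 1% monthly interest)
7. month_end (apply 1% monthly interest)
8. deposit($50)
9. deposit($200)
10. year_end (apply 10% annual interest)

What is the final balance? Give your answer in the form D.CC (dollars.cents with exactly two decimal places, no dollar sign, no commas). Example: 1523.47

Answer: 949.38

Derivation:
After 1 (deposit($200)): balance=$200.00 total_interest=$0.00
After 2 (deposit($200)): balance=$400.00 total_interest=$0.00
After 3 (withdraw($300)): balance=$100.00 total_interest=$0.00
After 4 (month_end (apply 1% monthly interest)): balance=$101.00 total_interest=$1.00
After 5 (deposit($500)): balance=$601.00 total_interest=$1.00
After 6 (month_end (apply 1% monthly interest)): balance=$607.01 total_interest=$7.01
After 7 (month_end (apply 1% monthly interest)): balance=$613.08 total_interest=$13.08
After 8 (deposit($50)): balance=$663.08 total_interest=$13.08
After 9 (deposit($200)): balance=$863.08 total_interest=$13.08
After 10 (year_end (apply 10% annual interest)): balance=$949.38 total_interest=$99.38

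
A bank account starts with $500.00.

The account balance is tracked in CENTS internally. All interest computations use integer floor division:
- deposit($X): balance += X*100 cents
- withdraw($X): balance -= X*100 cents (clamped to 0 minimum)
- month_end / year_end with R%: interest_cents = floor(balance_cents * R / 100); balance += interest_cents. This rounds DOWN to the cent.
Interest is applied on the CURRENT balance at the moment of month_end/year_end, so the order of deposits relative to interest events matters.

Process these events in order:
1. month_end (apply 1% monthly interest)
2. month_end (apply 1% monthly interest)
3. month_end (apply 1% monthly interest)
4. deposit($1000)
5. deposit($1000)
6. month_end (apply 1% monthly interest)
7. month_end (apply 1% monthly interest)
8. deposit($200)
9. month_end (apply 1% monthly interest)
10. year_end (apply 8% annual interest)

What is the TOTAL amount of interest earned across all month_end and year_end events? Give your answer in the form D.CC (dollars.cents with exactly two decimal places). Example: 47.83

Answer: 316.81

Derivation:
After 1 (month_end (apply 1% monthly interest)): balance=$505.00 total_interest=$5.00
After 2 (month_end (apply 1% monthly interest)): balance=$510.05 total_interest=$10.05
After 3 (month_end (apply 1% monthly interest)): balance=$515.15 total_interest=$15.15
After 4 (deposit($1000)): balance=$1515.15 total_interest=$15.15
After 5 (deposit($1000)): balance=$2515.15 total_interest=$15.15
After 6 (month_end (apply 1% monthly interest)): balance=$2540.30 total_interest=$40.30
After 7 (month_end (apply 1% monthly interest)): balance=$2565.70 total_interest=$65.70
After 8 (deposit($200)): balance=$2765.70 total_interest=$65.70
After 9 (month_end (apply 1% monthly interest)): balance=$2793.35 total_interest=$93.35
After 10 (year_end (apply 8% annual interest)): balance=$3016.81 total_interest=$316.81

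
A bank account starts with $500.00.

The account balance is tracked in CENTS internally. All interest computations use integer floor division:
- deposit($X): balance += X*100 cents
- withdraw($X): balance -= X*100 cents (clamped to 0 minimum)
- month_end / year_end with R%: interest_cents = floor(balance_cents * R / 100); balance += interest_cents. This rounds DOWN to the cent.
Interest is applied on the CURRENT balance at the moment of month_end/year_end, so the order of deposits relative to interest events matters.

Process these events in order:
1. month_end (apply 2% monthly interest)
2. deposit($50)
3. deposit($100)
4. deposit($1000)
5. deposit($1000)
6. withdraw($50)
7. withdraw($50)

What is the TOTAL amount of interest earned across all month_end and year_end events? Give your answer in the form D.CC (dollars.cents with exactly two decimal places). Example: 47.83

After 1 (month_end (apply 2% monthly interest)): balance=$510.00 total_interest=$10.00
After 2 (deposit($50)): balance=$560.00 total_interest=$10.00
After 3 (deposit($100)): balance=$660.00 total_interest=$10.00
After 4 (deposit($1000)): balance=$1660.00 total_interest=$10.00
After 5 (deposit($1000)): balance=$2660.00 total_interest=$10.00
After 6 (withdraw($50)): balance=$2610.00 total_interest=$10.00
After 7 (withdraw($50)): balance=$2560.00 total_interest=$10.00

Answer: 10.00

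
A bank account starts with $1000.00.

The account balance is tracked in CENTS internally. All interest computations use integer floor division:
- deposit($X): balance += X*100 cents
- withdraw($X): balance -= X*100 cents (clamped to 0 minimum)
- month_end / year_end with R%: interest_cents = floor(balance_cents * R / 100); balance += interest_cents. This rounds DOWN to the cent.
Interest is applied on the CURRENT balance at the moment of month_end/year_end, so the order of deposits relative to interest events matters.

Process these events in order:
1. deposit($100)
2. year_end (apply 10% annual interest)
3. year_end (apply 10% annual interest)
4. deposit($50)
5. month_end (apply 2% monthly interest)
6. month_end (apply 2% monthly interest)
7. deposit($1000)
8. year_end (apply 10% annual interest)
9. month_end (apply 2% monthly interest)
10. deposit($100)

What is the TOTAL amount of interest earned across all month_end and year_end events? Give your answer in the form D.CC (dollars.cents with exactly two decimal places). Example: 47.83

After 1 (deposit($100)): balance=$1100.00 total_interest=$0.00
After 2 (year_end (apply 10% annual interest)): balance=$1210.00 total_interest=$110.00
After 3 (year_end (apply 10% annual interest)): balance=$1331.00 total_interest=$231.00
After 4 (deposit($50)): balance=$1381.00 total_interest=$231.00
After 5 (month_end (apply 2% monthly interest)): balance=$1408.62 total_interest=$258.62
After 6 (month_end (apply 2% monthly interest)): balance=$1436.79 total_interest=$286.79
After 7 (deposit($1000)): balance=$2436.79 total_interest=$286.79
After 8 (year_end (apply 10% annual interest)): balance=$2680.46 total_interest=$530.46
After 9 (month_end (apply 2% monthly interest)): balance=$2734.06 total_interest=$584.06
After 10 (deposit($100)): balance=$2834.06 total_interest=$584.06

Answer: 584.06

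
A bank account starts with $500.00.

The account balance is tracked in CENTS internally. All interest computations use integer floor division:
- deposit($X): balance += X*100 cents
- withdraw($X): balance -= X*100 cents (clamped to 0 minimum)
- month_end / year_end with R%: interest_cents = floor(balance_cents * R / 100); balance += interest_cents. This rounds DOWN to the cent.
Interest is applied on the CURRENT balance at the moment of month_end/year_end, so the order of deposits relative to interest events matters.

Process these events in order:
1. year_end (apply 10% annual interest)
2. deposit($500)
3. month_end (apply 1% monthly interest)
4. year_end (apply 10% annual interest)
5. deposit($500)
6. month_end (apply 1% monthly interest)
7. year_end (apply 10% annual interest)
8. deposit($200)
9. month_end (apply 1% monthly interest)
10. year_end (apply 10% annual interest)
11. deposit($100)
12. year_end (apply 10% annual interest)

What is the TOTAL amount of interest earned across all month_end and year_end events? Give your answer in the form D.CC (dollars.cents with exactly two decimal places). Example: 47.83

After 1 (year_end (apply 10% annual interest)): balance=$550.00 total_interest=$50.00
After 2 (deposit($500)): balance=$1050.00 total_interest=$50.00
After 3 (month_end (apply 1% monthly interest)): balance=$1060.50 total_interest=$60.50
After 4 (year_end (apply 10% annual interest)): balance=$1166.55 total_interest=$166.55
After 5 (deposit($500)): balance=$1666.55 total_interest=$166.55
After 6 (month_end (apply 1% monthly interest)): balance=$1683.21 total_interest=$183.21
After 7 (year_end (apply 10% annual interest)): balance=$1851.53 total_interest=$351.53
After 8 (deposit($200)): balance=$2051.53 total_interest=$351.53
After 9 (month_end (apply 1% monthly interest)): balance=$2072.04 total_interest=$372.04
After 10 (year_end (apply 10% annual interest)): balance=$2279.24 total_interest=$579.24
After 11 (deposit($100)): balance=$2379.24 total_interest=$579.24
After 12 (year_end (apply 10% annual interest)): balance=$2617.16 total_interest=$817.16

Answer: 817.16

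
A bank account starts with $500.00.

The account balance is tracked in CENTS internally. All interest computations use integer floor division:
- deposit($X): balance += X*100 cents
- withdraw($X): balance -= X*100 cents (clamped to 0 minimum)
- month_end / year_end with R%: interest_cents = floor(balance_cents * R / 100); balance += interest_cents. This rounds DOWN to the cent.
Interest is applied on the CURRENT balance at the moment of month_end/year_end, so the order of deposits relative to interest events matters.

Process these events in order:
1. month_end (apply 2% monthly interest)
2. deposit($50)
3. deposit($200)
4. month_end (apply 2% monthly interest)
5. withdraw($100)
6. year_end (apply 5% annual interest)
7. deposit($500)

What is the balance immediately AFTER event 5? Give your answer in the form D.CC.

After 1 (month_end (apply 2% monthly interest)): balance=$510.00 total_interest=$10.00
After 2 (deposit($50)): balance=$560.00 total_interest=$10.00
After 3 (deposit($200)): balance=$760.00 total_interest=$10.00
After 4 (month_end (apply 2% monthly interest)): balance=$775.20 total_interest=$25.20
After 5 (withdraw($100)): balance=$675.20 total_interest=$25.20

Answer: 675.20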